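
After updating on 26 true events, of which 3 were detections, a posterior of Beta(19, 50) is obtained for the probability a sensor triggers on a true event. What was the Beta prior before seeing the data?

Beta is conjugate to the binomial likelihood: posterior = Beta(α+s, β+f).
So α = 19 − 3 = 16 and β = 50 − 23 = 27.

Beta(16, 27)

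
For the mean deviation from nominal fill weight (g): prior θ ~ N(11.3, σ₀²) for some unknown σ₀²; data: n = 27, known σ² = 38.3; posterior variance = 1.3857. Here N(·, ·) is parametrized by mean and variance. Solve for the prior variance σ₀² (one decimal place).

σ₀² = 59.9

Posterior precision equals prior precision plus data precision: 1/σ_n² = 1/σ₀² + n/σ².
So 1/σ₀² = 1/1.3857 − 27/38.3 = 0.721657 − 0.704961 = 0.016696.
Hence σ₀² = 1/0.016696 ≈ 59.9.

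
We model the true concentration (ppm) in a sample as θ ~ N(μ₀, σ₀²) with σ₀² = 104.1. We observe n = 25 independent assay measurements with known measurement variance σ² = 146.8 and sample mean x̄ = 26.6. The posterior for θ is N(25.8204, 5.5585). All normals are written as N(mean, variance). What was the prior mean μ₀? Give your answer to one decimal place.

μ₀ = 12.0

With known observation variance, the Normal–Normal posterior has precision τ_n = τ₀ + n/σ² and mean μ_n = (τ₀μ₀ + (n/σ²)x̄)/τ_n.
Here τ₀ = 1/104.1 = 0.009606 and τ_data = 25/146.8 = 0.170300, so τ_n = 0.179906.
Rearranging for μ₀: μ₀ = (μ_n·τ_n − τ_data·x̄)/τ₀ = (25.8204·0.179906 − 0.170300·26.6) / 0.009606 = 0.115265/0.009606 ≈ 12.0.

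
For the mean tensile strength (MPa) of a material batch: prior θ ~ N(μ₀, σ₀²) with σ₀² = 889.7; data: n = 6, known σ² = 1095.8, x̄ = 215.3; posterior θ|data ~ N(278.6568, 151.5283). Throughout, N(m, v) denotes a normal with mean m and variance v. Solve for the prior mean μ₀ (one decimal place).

The posterior mean is a precision-weighted average: μ_n = (τ₀μ₀ + τ_data·x̄)/(τ₀+τ_data), with τ₀=1/σ₀² and τ_data=n/σ².
Here τ₀ = 1/889.7 = 0.001124 and τ_data = 6/1095.8 = 0.005475, so τ_n = 0.006599.
Rearranging for μ₀: μ₀ = (μ_n·τ_n − τ_data·x̄)/τ₀ = (278.6568·0.006599 − 0.005475·215.3) / 0.001124 = 0.660089/0.001124 ≈ 587.3.

μ₀ = 587.3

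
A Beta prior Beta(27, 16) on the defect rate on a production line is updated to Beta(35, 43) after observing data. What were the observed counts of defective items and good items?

8 defective items and 27 good items

Beta is conjugate to the binomial likelihood: posterior = Beta(α+s, β+f).
Match parameters: s=35−27=8, f=43−16=27.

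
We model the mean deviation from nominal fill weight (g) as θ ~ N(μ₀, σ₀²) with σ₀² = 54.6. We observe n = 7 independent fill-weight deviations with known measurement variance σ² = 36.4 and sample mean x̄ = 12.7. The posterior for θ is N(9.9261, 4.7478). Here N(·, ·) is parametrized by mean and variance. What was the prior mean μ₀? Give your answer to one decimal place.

The posterior mean is a precision-weighted average: μ_n = (τ₀μ₀ + τ_data·x̄)/(τ₀+τ_data), with τ₀=1/σ₀² and τ_data=n/σ².
Here τ₀ = 1/54.6 = 0.018315 and τ_data = 7/36.4 = 0.192308, so τ_n = 0.210623.
Rearranging for μ₀: μ₀ = (μ_n·τ_n − τ_data·x̄)/τ₀ = (9.9261·0.210623 − 0.192308·12.7) / 0.018315 = -0.351647/0.018315 ≈ -19.2.

μ₀ = -19.2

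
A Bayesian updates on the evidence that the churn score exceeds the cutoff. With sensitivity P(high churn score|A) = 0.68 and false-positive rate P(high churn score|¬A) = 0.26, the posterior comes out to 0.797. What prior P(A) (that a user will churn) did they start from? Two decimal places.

Bayes' rule in odds form gives O(A|E) = O(A)·[P(E|A)/P(E|¬A)], hence O(A) = O(A|E)/LR.
Posterior odds = 0.797/(1−0.797) = 3.9261. LR = 0.68/0.26 = 2.6154.
Prior odds = 3.9261/2.6154 = 1.5011, so P(A) = 1.5011/(1+1.5011) ≈ 0.60.

P(A) = 0.60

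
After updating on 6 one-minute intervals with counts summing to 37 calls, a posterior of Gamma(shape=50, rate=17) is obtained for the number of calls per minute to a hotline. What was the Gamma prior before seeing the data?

Gamma(shape=13, rate=11)

A Gamma(α, β) prior (rate parametrization) on a Poisson rate with n observations summing to S gives posterior Gamma(α+S, β+n).
So α = 50 − 37 = 13 and β = 17 − 6 = 11.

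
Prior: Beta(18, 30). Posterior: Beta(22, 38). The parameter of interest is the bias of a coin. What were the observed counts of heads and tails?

Under Beta–binomial conjugacy the posterior parameters are (a+s, b+f).
So s = 22 − 18 = 4 and f = 38 − 30 = 8.

4 heads and 8 tails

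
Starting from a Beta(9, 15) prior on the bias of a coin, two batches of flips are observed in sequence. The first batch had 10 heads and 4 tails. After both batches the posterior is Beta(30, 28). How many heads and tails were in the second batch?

11 heads and 9 tails

Because Beta–binomial updating is additive in the counts, the combined data contributed (α_post−α_prior, β_post−β_prior) successes and failures.
Total across both batches: 30−9=21 heads, 28−15=13 tails.
Subtract the first batch: 21−10=11 heads and 13−4=9 tails.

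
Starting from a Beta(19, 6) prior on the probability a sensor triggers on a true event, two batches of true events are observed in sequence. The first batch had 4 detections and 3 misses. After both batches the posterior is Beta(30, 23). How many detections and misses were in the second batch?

7 detections and 14 misses

Because Beta–binomial updating is additive in the counts, the combined data contributed (α_post−α_prior, β_post−β_prior) successes and failures.
Total across both batches: 30−19=11 detections, 23−6=17 misses.
Subtract the first batch: 11−4=7 detections and 17−3=14 misses.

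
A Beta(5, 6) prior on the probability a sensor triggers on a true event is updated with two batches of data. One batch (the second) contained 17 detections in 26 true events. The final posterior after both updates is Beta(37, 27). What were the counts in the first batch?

Sequential conjugate updates are equivalent to a single update on the pooled data, so total successes = posterior α − prior α and total failures = posterior β − prior β.
Total across both batches: 37−5=32 detections, 27−6=21 misses.
Subtract the second batch: 32−17=15 detections and 21−9=12 misses.

15 detections and 12 misses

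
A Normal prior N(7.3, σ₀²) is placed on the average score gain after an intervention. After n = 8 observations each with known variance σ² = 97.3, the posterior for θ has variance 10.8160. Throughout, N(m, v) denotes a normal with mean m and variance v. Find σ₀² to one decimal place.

σ₀² = 97.7

For the Normal–Normal model with known σ², precisions add: τ_n = τ₀ + n/σ².
So 1/σ₀² = 1/10.8160 − 8/97.3 = 0.092456 − 0.082220 = 0.010236.
Hence σ₀² = 1/0.010236 ≈ 97.7.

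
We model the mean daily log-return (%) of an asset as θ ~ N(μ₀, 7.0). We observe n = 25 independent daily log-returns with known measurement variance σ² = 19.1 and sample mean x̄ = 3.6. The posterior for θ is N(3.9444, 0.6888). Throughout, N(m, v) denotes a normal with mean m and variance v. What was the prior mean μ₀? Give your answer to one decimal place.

With known observation variance, the Normal–Normal posterior has precision τ_n = τ₀ + n/σ² and mean μ_n = (τ₀μ₀ + (n/σ²)x̄)/τ_n.
Here τ₀ = 1/7.0 = 0.142857 and τ_data = 25/19.1 = 1.308901, so τ_n = 1.451758.
Rearranging for μ₀: μ₀ = (μ_n·τ_n − τ_data·x̄)/τ₀ = (3.9444·1.451758 − 1.308901·3.6) / 0.142857 = 1.014271/0.142857 ≈ 7.1.

μ₀ = 7.1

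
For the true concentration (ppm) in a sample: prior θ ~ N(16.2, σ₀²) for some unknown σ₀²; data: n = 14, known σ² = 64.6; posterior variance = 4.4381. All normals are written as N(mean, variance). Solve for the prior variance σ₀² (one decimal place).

σ₀² = 116.2

For the Normal–Normal model with known σ², precisions add: τ_n = τ₀ + n/σ².
So 1/σ₀² = 1/4.4381 − 14/64.6 = 0.225322 − 0.216718 = 0.008604.
Hence σ₀² = 1/0.008604 ≈ 116.2.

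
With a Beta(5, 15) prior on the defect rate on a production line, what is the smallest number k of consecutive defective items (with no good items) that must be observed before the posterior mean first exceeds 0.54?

After k defective items and 0 good items the posterior is Beta(5+k, 15), with mean (5+k)/(5+15+k).
Set (5+k)/(20+k) > 0.54 and solve: k > (0.54·20 − 5)/(1 − 0.54) = 12.609.
The smallest integer exceeding 12.609 is 13, and checking k=13: (18)/(33) = 0.5455 > 0.54.

k = 13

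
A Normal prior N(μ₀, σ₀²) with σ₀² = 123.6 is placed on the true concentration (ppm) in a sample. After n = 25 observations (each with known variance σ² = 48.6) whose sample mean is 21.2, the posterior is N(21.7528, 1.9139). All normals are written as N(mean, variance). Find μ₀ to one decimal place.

μ₀ = 56.9

With known observation variance, the Normal–Normal posterior has precision τ_n = τ₀ + n/σ² and mean μ_n = (τ₀μ₀ + (n/σ²)x̄)/τ_n.
Here τ₀ = 1/123.6 = 0.008091 and τ_data = 25/48.6 = 0.514403, so τ_n = 0.522494.
Rearranging for μ₀: μ₀ = (μ_n·τ_n − τ_data·x̄)/τ₀ = (21.7528·0.522494 − 0.514403·21.2) / 0.008091 = 0.460364/0.008091 ≈ 56.9.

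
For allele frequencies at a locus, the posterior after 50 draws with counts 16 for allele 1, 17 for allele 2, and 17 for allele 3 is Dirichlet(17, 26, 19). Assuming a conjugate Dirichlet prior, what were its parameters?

For a Dirichlet(α) prior with multinomial counts c, the posterior is Dirichlet(α + c) componentwise.
Subtract each count from the matching posterior parameter: 17−16=1, 26−17=9, 19−17=2.

Dirichlet(1, 9, 2)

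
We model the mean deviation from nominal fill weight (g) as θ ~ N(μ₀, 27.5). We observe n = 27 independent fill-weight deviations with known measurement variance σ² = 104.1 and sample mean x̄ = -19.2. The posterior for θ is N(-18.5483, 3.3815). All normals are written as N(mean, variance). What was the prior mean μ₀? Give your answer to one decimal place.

With known observation variance, the Normal–Normal posterior has precision τ_n = τ₀ + n/σ² and mean μ_n = (τ₀μ₀ + (n/σ²)x̄)/τ_n.
Here τ₀ = 1/27.5 = 0.036364 and τ_data = 27/104.1 = 0.259366, so τ_n = 0.295730.
Rearranging for μ₀: μ₀ = (μ_n·τ_n − τ_data·x̄)/τ₀ = (-18.5483·0.295730 − 0.259366·-19.2) / 0.036364 = -0.505462/0.036364 ≈ -13.9.

μ₀ = -13.9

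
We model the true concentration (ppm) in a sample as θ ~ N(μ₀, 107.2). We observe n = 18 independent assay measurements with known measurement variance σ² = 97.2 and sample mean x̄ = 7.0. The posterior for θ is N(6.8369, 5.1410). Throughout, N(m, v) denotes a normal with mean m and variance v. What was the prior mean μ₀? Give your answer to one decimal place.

The posterior mean is a precision-weighted average: μ_n = (τ₀μ₀ + τ_data·x̄)/(τ₀+τ_data), with τ₀=1/σ₀² and τ_data=n/σ².
Here τ₀ = 1/107.2 = 0.009328 and τ_data = 18/97.2 = 0.185185, so τ_n = 0.194513.
Rearranging for μ₀: μ₀ = (μ_n·τ_n − τ_data·x̄)/τ₀ = (6.8369·0.194513 − 0.185185·7.0) / 0.009328 = 0.033571/0.009328 ≈ 3.6.

μ₀ = 3.6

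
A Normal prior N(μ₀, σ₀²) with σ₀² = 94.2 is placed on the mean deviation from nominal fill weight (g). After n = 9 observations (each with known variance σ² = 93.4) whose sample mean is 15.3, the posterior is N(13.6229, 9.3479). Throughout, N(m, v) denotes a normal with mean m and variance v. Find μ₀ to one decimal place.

With known observation variance, the Normal–Normal posterior has precision τ_n = τ₀ + n/σ² and mean μ_n = (τ₀μ₀ + (n/σ²)x̄)/τ_n.
Here τ₀ = 1/94.2 = 0.010616 and τ_data = 9/93.4 = 0.096360, so τ_n = 0.106976.
Rearranging for μ₀: μ₀ = (μ_n·τ_n − τ_data·x̄)/τ₀ = (13.6229·0.106976 − 0.096360·15.3) / 0.010616 = -0.016985/0.010616 ≈ -1.6.

μ₀ = -1.6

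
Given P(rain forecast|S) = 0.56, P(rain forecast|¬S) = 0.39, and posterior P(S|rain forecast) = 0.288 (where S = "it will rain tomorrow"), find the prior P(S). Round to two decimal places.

In odds form, posterior odds = prior odds × likelihood ratio, so prior odds = posterior odds ÷ LR.
Posterior odds = 0.288/(1−0.288) = 0.4045. LR = 0.56/0.39 = 1.4359.
Prior odds = 0.4045/1.4359 = 0.2817, so P(S) = 0.2817/(1+0.2817) ≈ 0.22.

P(S) = 0.22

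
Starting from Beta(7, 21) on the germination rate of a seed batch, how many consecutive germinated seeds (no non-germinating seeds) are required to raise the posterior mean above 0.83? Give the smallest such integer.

After k germinated seeds and 0 non-germinating seeds the posterior is Beta(7+k, 21), with mean (7+k)/(7+21+k).
Set (7+k)/(28+k) > 0.83 and solve: k > (0.83·28 − 7)/(1 − 0.83) = 95.529.
The smallest integer exceeding 95.529 is 96, and checking k=96: (103)/(124) = 0.8306 > 0.83.

k = 96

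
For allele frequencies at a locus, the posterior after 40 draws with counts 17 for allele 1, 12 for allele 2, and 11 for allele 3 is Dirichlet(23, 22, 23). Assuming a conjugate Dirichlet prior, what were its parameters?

For a Dirichlet(α) prior with multinomial counts c, the posterior is Dirichlet(α + c) componentwise.
Subtract each count from the matching posterior parameter: 23−17=6, 22−12=10, 23−11=12.

Dirichlet(6, 10, 12)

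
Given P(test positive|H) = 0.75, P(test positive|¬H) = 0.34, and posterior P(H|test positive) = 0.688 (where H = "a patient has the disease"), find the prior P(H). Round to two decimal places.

In odds form, posterior odds = prior odds × likelihood ratio, so prior odds = posterior odds ÷ LR.
Posterior odds = 0.688/(1−0.688) = 2.2051. LR = 0.75/0.34 = 2.2059.
Prior odds = 2.2051/2.2059 = 0.9996, so P(H) = 0.9996/(1+0.9996) ≈ 0.50.

P(H) = 0.50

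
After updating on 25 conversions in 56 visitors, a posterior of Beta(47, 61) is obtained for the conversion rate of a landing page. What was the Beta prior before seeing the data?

Under Beta–binomial conjugacy the posterior parameters are (α+s, β+f).
So α = 47 − 25 = 22 and β = 61 − 31 = 30.

Beta(22, 30)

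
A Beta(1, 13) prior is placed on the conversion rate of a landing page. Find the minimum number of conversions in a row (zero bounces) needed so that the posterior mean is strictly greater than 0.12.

After k conversions and 0 bounces the posterior is Beta(1+k, 13), with mean (1+k)/(1+13+k).
Set (1+k)/(14+k) > 0.12 and solve: k > (0.12·14 − 1)/(1 − 0.12) = 0.773.
The smallest integer exceeding 0.773 is 1, and checking k=1: (2)/(15) = 0.1333 > 0.12.

k = 1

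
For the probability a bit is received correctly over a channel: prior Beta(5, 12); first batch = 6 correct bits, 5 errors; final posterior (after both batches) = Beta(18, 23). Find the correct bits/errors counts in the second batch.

7 correct bits and 6 errors

Sequential conjugate updates are equivalent to a single update on the pooled data, so total successes = posterior α − prior α and total failures = posterior β − prior β.
Total across both batches: 18−5=13 correct bits, 23−12=11 errors.
Subtract the first batch: 13−6=7 correct bits and 11−5=6 errors.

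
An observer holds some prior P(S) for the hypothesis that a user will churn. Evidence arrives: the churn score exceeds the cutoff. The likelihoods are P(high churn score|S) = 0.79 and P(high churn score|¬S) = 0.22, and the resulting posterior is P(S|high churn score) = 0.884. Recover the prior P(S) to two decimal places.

In odds form, posterior odds = prior odds × likelihood ratio, so prior odds = posterior odds ÷ LR.
Posterior odds = 0.884/(1−0.884) = 7.6207. LR = 0.79/0.22 = 3.5909.
Prior odds = 7.6207/3.5909 = 2.1222, so P(S) = 2.1222/(1+2.1222) ≈ 0.68.

P(S) = 0.68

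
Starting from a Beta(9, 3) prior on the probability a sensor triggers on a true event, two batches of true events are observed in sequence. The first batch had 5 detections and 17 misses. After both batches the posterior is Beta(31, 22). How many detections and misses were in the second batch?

17 detections and 2 misses

Sequential conjugate updates are equivalent to a single update on the pooled data, so total successes = posterior α − prior α and total failures = posterior β − prior β.
Total across both batches: 31−9=22 detections, 22−3=19 misses.
Subtract the first batch: 22−5=17 detections and 19−17=2 misses.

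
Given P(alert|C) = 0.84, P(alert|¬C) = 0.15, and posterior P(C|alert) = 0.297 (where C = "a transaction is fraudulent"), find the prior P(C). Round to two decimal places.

P(C) = 0.07

In odds form, posterior odds = prior odds × likelihood ratio, so prior odds = posterior odds ÷ LR.
Posterior odds = 0.297/(1−0.297) = 0.4225. LR = 0.84/0.15 = 5.6000.
Prior odds = 0.4225/5.6000 = 0.0754, so P(C) = 0.0754/(1+0.0754) ≈ 0.07.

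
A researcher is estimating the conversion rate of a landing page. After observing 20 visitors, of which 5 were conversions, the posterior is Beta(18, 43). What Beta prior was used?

Beta(13, 28)

A Beta(α, β) prior with s successes and f failures in binomial data gives a Beta(α+s, β+f) posterior.
Subtract the data counts: 18−5=13, 43−15=28.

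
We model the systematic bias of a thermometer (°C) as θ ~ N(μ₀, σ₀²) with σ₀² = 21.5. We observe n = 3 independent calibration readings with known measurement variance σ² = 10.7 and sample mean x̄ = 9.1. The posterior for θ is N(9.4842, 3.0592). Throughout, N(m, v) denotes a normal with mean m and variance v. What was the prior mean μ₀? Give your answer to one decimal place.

With known observation variance, the Normal–Normal posterior has precision τ_n = τ₀ + n/σ² and mean μ_n = (τ₀μ₀ + (n/σ²)x̄)/τ_n.
Here τ₀ = 1/21.5 = 0.046512 and τ_data = 3/10.7 = 0.280374, so τ_n = 0.326886.
Rearranging for μ₀: μ₀ = (μ_n·τ_n − τ_data·x̄)/τ₀ = (9.4842·0.326886 − 0.280374·9.1) / 0.046512 = 0.548849/0.046512 ≈ 11.8.

μ₀ = 11.8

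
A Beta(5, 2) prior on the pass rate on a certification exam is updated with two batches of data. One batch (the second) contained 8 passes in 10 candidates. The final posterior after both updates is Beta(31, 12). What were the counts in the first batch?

Sequential conjugate updates are equivalent to a single update on the pooled data, so total successes = posterior α − prior α and total failures = posterior β − prior β.
Total across both batches: 31−5=26 passes, 12−2=10 failures.
Subtract the second batch: 26−8=18 passes and 10−2=8 failures.

18 passes and 8 failures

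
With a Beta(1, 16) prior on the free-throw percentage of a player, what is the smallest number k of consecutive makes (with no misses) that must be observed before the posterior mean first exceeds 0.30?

After k makes and 0 misses the posterior is Beta(1+k, 16), with mean (1+k)/(1+16+k).
Set (1+k)/(17+k) > 0.30 and solve: k > (0.30·17 − 1)/(1 − 0.30) = 5.857.
The smallest integer exceeding 5.857 is 6.

k = 6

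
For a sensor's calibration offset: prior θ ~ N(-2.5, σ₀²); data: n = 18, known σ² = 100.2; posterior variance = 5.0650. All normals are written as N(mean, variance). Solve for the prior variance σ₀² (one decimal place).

σ₀² = 56.2

Posterior precision equals prior precision plus data precision: 1/σ_n² = 1/σ₀² + n/σ².
So 1/σ₀² = 1/5.0650 − 18/100.2 = 0.197433 − 0.179641 = 0.017792.
Hence σ₀² = 1/0.017792 ≈ 56.2.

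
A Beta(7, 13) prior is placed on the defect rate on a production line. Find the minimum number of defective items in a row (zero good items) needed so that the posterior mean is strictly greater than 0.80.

After k defective items and 0 good items the posterior is Beta(7+k, 13), with mean (7+k)/(7+13+k).
Set (7+k)/(20+k) > 0.80 and solve: k > (0.80·20 − 7)/(1 − 0.80) = 45.000.
The smallest integer exceeding 45.000 is 46.

k = 46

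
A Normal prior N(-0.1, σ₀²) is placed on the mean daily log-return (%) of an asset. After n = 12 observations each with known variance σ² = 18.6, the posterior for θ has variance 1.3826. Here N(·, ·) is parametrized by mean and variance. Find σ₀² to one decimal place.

σ₀² = 12.8

Posterior precision equals prior precision plus data precision: 1/σ_n² = 1/σ₀² + n/σ².
So 1/σ₀² = 1/1.3826 − 12/18.6 = 0.723275 − 0.645161 = 0.078114.
Hence σ₀² = 1/0.078114 ≈ 12.8.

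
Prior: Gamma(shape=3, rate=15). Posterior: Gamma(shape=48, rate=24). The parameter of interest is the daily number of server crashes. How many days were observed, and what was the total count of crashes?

A Gamma(α, β) prior (rate parametrization) on a Poisson rate with n observations summing to S gives posterior Gamma(α+S, β+n).
Matching: Σxᵢ = 48 − 3 = 45 and n = 24 − 15 = 9.

n = 9 days with total 45 crashes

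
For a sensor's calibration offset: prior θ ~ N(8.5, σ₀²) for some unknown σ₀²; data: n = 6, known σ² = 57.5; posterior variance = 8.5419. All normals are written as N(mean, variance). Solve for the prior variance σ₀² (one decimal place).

σ₀² = 78.6

Posterior precision equals prior precision plus data precision: 1/σ_n² = 1/σ₀² + n/σ².
So 1/σ₀² = 1/8.5419 − 6/57.5 = 0.117070 − 0.104348 = 0.012722.
Hence σ₀² = 1/0.012722 ≈ 78.6.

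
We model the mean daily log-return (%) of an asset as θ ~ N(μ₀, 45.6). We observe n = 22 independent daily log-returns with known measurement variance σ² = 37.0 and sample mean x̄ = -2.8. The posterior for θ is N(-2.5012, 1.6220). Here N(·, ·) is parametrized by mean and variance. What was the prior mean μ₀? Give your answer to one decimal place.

μ₀ = 5.6

With known observation variance, the Normal–Normal posterior has precision τ_n = τ₀ + n/σ² and mean μ_n = (τ₀μ₀ + (n/σ²)x̄)/τ_n.
Here τ₀ = 1/45.6 = 0.021930 and τ_data = 22/37.0 = 0.594595, so τ_n = 0.616525.
Rearranging for μ₀: μ₀ = (μ_n·τ_n − τ_data·x̄)/τ₀ = (-2.5012·0.616525 − 0.594595·-2.8) / 0.021930 = 0.122814/0.021930 ≈ 5.6.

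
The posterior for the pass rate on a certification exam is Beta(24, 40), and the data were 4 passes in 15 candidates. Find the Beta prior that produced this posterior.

Beta(20, 29)

Beta is conjugate to the binomial likelihood: posterior = Beta(α+s, β+f).
So α = 24 − 4 = 20 and β = 40 − 11 = 29.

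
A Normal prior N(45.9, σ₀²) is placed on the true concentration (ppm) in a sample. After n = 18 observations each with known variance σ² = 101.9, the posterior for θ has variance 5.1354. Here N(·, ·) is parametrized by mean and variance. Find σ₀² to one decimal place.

σ₀² = 55.3

Posterior precision equals prior precision plus data precision: 1/σ_n² = 1/σ₀² + n/σ².
So 1/σ₀² = 1/5.1354 − 18/101.9 = 0.194727 − 0.176644 = 0.018083.
Hence σ₀² = 1/0.018083 ≈ 55.3.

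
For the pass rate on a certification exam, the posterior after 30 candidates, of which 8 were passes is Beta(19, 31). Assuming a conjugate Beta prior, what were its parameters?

A Beta(a, b) prior with s successes and f failures in binomial data gives a Beta(a+s, b+f) posterior.
Subtract the data counts: 19−8=11, 31−22=9.

Beta(11, 9)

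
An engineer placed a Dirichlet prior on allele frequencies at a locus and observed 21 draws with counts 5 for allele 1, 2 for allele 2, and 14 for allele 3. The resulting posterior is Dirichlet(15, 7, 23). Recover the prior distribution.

For a Dirichlet(α) prior with multinomial counts c, the posterior is Dirichlet(α + c) componentwise.
Subtract each count from the matching posterior parameter: 15−5=10, 7−2=5, 23−14=9.

Dirichlet(10, 5, 9)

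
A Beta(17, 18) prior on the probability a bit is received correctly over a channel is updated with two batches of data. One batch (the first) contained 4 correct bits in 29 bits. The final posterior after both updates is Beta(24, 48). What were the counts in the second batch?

Sequential conjugate updates are equivalent to a single update on the pooled data, so total successes = posterior α − prior α and total failures = posterior β − prior β.
Total across both batches: 24−17=7 correct bits, 48−18=30 errors.
Subtract the first batch: 7−4=3 correct bits and 30−25=5 errors.

3 correct bits and 5 errors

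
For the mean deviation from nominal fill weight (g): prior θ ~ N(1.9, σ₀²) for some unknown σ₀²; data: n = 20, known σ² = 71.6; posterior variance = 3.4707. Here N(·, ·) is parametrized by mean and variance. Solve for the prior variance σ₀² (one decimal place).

σ₀² = 113.7

For the Normal–Normal model with known σ², precisions add: τ_n = τ₀ + n/σ².
So 1/σ₀² = 1/3.4707 − 20/71.6 = 0.288126 − 0.279330 = 0.008796.
Hence σ₀² = 1/0.008796 ≈ 113.7.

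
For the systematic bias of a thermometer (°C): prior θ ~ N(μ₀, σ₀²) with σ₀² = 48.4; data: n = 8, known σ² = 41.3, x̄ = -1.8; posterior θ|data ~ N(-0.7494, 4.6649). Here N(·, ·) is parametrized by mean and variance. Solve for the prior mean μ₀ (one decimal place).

With known observation variance, the Normal–Normal posterior has precision τ_n = τ₀ + n/σ² and mean μ_n = (τ₀μ₀ + (n/σ²)x̄)/τ_n.
Here τ₀ = 1/48.4 = 0.020661 and τ_data = 8/41.3 = 0.193705, so τ_n = 0.214366.
Rearranging for μ₀: μ₀ = (μ_n·τ_n − τ_data·x̄)/τ₀ = (-0.7494·0.214366 − 0.193705·-1.8) / 0.020661 = 0.188023/0.020661 ≈ 9.1.

μ₀ = 9.1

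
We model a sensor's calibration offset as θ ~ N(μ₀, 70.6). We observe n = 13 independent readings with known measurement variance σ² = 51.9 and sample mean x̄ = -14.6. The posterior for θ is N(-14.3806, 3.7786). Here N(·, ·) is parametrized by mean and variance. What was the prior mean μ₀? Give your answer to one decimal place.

The posterior mean is a precision-weighted average: μ_n = (τ₀μ₀ + τ_data·x̄)/(τ₀+τ_data), with τ₀=1/σ₀² and τ_data=n/σ².
Here τ₀ = 1/70.6 = 0.014164 and τ_data = 13/51.9 = 0.250482, so τ_n = 0.264646.
Rearranging for μ₀: μ₀ = (μ_n·τ_n − τ_data·x̄)/τ₀ = (-14.3806·0.264646 − 0.250482·-14.6) / 0.014164 = -0.148731/0.014164 ≈ -10.5.

μ₀ = -10.5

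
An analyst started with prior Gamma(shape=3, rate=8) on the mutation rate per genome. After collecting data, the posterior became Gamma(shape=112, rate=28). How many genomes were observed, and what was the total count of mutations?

n = 20 genomes with total 109 mutations

A Gamma(α, β) prior (rate parametrization) on a Poisson rate with n observations summing to S gives posterior Gamma(α+S, β+n).
Matching: Σxᵢ = 112 − 3 = 109 and n = 28 − 8 = 20.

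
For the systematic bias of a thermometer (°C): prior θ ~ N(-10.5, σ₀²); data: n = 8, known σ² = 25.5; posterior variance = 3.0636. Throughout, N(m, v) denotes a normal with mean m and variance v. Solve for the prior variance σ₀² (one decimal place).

Posterior precision equals prior precision plus data precision: 1/σ_n² = 1/σ₀² + n/σ².
So 1/σ₀² = 1/3.0636 − 8/25.5 = 0.326413 − 0.313725 = 0.012688.
Hence σ₀² = 1/0.012688 ≈ 78.8.

σ₀² = 78.8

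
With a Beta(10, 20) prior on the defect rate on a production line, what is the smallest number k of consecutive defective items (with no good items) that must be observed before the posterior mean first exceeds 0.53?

k = 13

After k defective items and 0 good items the posterior is Beta(10+k, 20), with mean (10+k)/(10+20+k).
Set (10+k)/(30+k) > 0.53 and solve: k > (0.53·30 − 10)/(1 − 0.53) = 12.553.
The smallest integer exceeding 12.553 is 13, and checking k=13: (23)/(43) = 0.5349 > 0.53.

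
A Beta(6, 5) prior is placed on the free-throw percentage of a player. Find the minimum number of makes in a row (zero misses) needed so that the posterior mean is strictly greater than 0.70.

After k makes and 0 misses the posterior is Beta(6+k, 5), with mean (6+k)/(6+5+k).
Set (6+k)/(11+k) > 0.70 and solve: k > (0.70·11 − 6)/(1 − 0.70) = 5.667.
The smallest integer exceeding 5.667 is 6.

k = 6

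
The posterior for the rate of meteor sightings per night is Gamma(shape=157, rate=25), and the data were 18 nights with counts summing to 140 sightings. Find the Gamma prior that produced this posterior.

Gamma(shape=17, rate=7)

Gamma–Poisson conjugacy: posterior shape = α + Σxᵢ, posterior rate = β + n.
So α = 157 − 140 = 17 and β = 25 − 18 = 7.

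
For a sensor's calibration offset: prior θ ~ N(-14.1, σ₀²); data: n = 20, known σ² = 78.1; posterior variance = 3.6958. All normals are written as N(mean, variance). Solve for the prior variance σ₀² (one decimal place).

For the Normal–Normal model with known σ², precisions add: τ_n = τ₀ + n/σ².
So 1/σ₀² = 1/3.6958 − 20/78.1 = 0.270577 − 0.256082 = 0.014495.
Hence σ₀² = 1/0.014495 ≈ 69.0.

σ₀² = 69.0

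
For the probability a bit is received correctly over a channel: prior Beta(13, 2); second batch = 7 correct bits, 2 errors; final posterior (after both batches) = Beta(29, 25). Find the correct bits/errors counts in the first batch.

Sequential conjugate updates are equivalent to a single update on the pooled data, so total successes = posterior α − prior α and total failures = posterior β − prior β.
Total across both batches: 29−13=16 correct bits, 25−2=23 errors.
Subtract the second batch: 16−7=9 correct bits and 23−2=21 errors.

9 correct bits and 21 errors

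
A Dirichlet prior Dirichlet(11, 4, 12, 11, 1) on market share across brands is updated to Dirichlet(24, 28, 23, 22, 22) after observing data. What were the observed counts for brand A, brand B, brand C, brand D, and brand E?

For a Dirichlet(α) prior with multinomial counts c, the posterior is Dirichlet(α + c) componentwise.
Counts are posterior − prior componentwise: 24−11=13, 28−4=24, 23−12=11, 22−11=11, 22−1=21.

counts (13, 24, 11, 11, 21)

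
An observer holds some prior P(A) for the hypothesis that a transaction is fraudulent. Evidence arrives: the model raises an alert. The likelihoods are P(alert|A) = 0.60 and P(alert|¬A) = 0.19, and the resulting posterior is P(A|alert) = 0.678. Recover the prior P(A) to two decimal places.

In odds form, posterior odds = prior odds × likelihood ratio, so prior odds = posterior odds ÷ LR.
Posterior odds = 0.678/(1−0.678) = 2.1056. LR = 0.60/0.19 = 3.1579.
Prior odds = 2.1056/3.1579 = 0.6668, so P(A) = 0.6668/(1+0.6668) ≈ 0.40.

P(A) = 0.40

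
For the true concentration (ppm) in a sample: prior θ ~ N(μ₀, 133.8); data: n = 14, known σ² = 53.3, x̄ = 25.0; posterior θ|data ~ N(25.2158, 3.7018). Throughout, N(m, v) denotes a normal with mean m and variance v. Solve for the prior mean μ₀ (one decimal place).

With known observation variance, the Normal–Normal posterior has precision τ_n = τ₀ + n/σ² and mean μ_n = (τ₀μ₀ + (n/σ²)x̄)/τ_n.
Here τ₀ = 1/133.8 = 0.007474 and τ_data = 14/53.3 = 0.262664, so τ_n = 0.270138.
Rearranging for μ₀: μ₀ = (μ_n·τ_n − τ_data·x̄)/τ₀ = (25.2158·0.270138 − 0.262664·25.0) / 0.007474 = 0.245146/0.007474 ≈ 32.8.

μ₀ = 32.8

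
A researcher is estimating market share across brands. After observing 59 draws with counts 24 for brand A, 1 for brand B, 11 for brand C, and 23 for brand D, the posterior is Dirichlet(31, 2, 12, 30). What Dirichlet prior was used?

For a Dirichlet(α) prior with multinomial counts c, the posterior is Dirichlet(α + c) componentwise.
Subtract each count from the matching posterior parameter: 31−24=7, 2−1=1, 12−11=1, 30−23=7.

Dirichlet(7, 1, 1, 7)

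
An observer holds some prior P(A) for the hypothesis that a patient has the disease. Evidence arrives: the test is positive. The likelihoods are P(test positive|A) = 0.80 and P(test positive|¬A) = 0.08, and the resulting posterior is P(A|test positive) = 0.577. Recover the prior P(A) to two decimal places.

P(A) = 0.12

Bayes' rule in odds form gives O(A|E) = O(A)·[P(E|A)/P(E|¬A)], hence O(A) = O(A|E)/LR.
Posterior odds = 0.577/(1−0.577) = 1.3641. LR = 0.80/0.08 = 10.0000.
Prior odds = 1.3641/10.0000 = 0.1364, so P(A) = 0.1364/(1+0.1364) ≈ 0.12.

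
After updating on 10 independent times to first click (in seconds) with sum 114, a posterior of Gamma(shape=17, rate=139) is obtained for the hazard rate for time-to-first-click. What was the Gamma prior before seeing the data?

For an exponential likelihood with a Gamma(α, β) prior on the rate, n observations with total T give posterior Gamma(α+n, β+T).
So α = 17 − 10 = 7 and β = 139 − 114 = 25.

Gamma(shape=7, rate=25)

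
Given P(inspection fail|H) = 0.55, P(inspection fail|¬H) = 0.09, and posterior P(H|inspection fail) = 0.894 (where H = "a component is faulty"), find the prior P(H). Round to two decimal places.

Bayes' rule in odds form gives O(H|E) = O(H)·[P(E|H)/P(E|¬H)], hence O(H) = O(H|E)/LR.
Posterior odds = 0.894/(1−0.894) = 8.4340. LR = 0.55/0.09 = 6.1111.
Prior odds = 8.4340/6.1111 = 1.3801, so P(H) = 1.3801/(1+1.3801) ≈ 0.58.

P(H) = 0.58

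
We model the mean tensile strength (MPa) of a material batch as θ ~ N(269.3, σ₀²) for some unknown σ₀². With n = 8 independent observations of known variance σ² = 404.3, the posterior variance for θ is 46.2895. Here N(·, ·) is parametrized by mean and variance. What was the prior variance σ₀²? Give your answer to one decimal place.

Posterior precision equals prior precision plus data precision: 1/σ_n² = 1/σ₀² + n/σ².
So 1/σ₀² = 1/46.2895 − 8/404.3 = 0.021603 − 0.019787 = 0.001816.
Hence σ₀² = 1/0.001816 ≈ 550.7.

σ₀² = 550.7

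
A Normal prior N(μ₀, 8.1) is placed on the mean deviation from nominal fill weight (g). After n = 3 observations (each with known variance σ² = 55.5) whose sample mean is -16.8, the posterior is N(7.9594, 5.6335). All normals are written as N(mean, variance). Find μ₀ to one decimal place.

μ₀ = 18.8

With known observation variance, the Normal–Normal posterior has precision τ_n = τ₀ + n/σ² and mean μ_n = (τ₀μ₀ + (n/σ²)x̄)/τ_n.
Here τ₀ = 1/8.1 = 0.123457 and τ_data = 3/55.5 = 0.054054, so τ_n = 0.177511.
Rearranging for μ₀: μ₀ = (μ_n·τ_n − τ_data·x̄)/τ₀ = (7.9594·0.177511 − 0.054054·-16.8) / 0.123457 = 2.320988/0.123457 ≈ 18.8.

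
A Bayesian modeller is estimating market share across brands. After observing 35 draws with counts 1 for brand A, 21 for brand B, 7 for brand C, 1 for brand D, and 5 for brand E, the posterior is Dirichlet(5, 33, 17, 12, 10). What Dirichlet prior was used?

Dirichlet(4, 12, 10, 11, 5)

For a Dirichlet(α) prior with multinomial counts c, the posterior is Dirichlet(α + c) componentwise.
Subtract each count from the matching posterior parameter: 5−1=4, 33−21=12, 17−7=10, 12−1=11, 10−5=5.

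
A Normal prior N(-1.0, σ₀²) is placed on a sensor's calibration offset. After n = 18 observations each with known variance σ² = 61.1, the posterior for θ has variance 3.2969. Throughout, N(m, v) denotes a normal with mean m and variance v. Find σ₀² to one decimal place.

σ₀² = 114.7

For the Normal–Normal model with known σ², precisions add: τ_n = τ₀ + n/σ².
So 1/σ₀² = 1/3.2969 − 18/61.1 = 0.303315 − 0.294599 = 0.008716.
Hence σ₀² = 1/0.008716 ≈ 114.7.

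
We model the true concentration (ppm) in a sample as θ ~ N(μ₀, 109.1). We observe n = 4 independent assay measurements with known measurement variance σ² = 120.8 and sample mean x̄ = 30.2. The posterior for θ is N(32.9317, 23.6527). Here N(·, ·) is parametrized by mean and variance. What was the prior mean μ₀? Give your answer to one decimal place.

μ₀ = 42.8

The posterior mean is a precision-weighted average: μ_n = (τ₀μ₀ + τ_data·x̄)/(τ₀+τ_data), with τ₀=1/σ₀² and τ_data=n/σ².
Here τ₀ = 1/109.1 = 0.009166 and τ_data = 4/120.8 = 0.033113, so τ_n = 0.042279.
Rearranging for μ₀: μ₀ = (μ_n·τ_n − τ_data·x̄)/τ₀ = (32.9317·0.042279 − 0.033113·30.2) / 0.009166 = 0.392307/0.009166 ≈ 42.8.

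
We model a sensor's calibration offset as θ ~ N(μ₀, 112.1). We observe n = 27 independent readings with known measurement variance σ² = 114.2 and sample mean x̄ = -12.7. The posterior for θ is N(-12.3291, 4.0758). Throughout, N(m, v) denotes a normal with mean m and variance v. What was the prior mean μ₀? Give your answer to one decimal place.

With known observation variance, the Normal–Normal posterior has precision τ_n = τ₀ + n/σ² and mean μ_n = (τ₀μ₀ + (n/σ²)x̄)/τ_n.
Here τ₀ = 1/112.1 = 0.008921 and τ_data = 27/114.2 = 0.236427, so τ_n = 0.245348.
Rearranging for μ₀: μ₀ = (μ_n·τ_n − τ_data·x̄)/τ₀ = (-12.3291·0.245348 − 0.236427·-12.7) / 0.008921 = -0.022297/0.008921 ≈ -2.5.

μ₀ = -2.5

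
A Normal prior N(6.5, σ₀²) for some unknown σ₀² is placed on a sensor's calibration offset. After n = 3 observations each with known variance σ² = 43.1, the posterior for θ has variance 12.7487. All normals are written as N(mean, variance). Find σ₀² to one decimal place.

σ₀² = 113.2

For the Normal–Normal model with known σ², precisions add: τ_n = τ₀ + n/σ².
So 1/σ₀² = 1/12.7487 − 3/43.1 = 0.078439 − 0.069606 = 0.008833.
Hence σ₀² = 1/0.008833 ≈ 113.2.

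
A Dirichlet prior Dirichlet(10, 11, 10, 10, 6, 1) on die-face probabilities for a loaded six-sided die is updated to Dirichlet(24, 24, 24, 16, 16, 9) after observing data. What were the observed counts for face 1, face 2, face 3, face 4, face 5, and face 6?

For a Dirichlet(α) prior with multinomial counts c, the posterior is Dirichlet(α + c) componentwise.
Counts are posterior − prior componentwise: 24−10=14, 24−11=13, 24−10=14, 16−10=6, 16−6=10, 9−1=8.

counts (14, 13, 14, 6, 10, 8)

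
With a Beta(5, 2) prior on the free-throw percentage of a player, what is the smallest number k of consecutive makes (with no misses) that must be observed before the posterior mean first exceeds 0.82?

k = 5

After k makes and 0 misses the posterior is Beta(5+k, 2), with mean (5+k)/(5+2+k).
Set (5+k)/(7+k) > 0.82 and solve: k > (0.82·7 − 5)/(1 − 0.82) = 4.111.
The smallest integer exceeding 4.111 is 5, and checking k=5: (10)/(12) = 0.8333 > 0.82.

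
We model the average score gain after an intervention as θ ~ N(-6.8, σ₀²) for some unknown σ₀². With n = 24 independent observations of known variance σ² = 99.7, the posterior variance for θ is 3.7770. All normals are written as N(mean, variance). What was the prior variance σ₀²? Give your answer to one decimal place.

For the Normal–Normal model with known σ², precisions add: τ_n = τ₀ + n/σ².
So 1/σ₀² = 1/3.7770 − 24/99.7 = 0.264760 − 0.240722 = 0.024038.
Hence σ₀² = 1/0.024038 ≈ 41.6.

σ₀² = 41.6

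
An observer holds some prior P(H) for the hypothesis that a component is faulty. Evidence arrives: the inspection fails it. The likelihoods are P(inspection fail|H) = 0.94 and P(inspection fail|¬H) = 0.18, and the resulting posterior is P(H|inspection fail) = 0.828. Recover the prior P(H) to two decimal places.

Bayes' rule in odds form gives O(H|E) = O(H)·[P(E|H)/P(E|¬H)], hence O(H) = O(H|E)/LR.
Posterior odds = 0.828/(1−0.828) = 4.8140. LR = 0.94/0.18 = 5.2222.
Prior odds = 4.8140/5.2222 = 0.9218, so P(H) = 0.9218/(1+0.9218) ≈ 0.48.

P(H) = 0.48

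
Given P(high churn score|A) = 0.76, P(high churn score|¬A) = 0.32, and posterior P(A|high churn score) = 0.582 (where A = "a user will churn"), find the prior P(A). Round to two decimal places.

In odds form, posterior odds = prior odds × likelihood ratio, so prior odds = posterior odds ÷ LR.
Posterior odds = 0.582/(1−0.582) = 1.3923. LR = 0.76/0.32 = 2.3750.
Prior odds = 1.3923/2.3750 = 0.5862, so P(A) = 0.5862/(1+0.5862) ≈ 0.37.

P(A) = 0.37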